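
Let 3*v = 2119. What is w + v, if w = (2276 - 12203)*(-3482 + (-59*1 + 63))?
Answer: 103580437/3 ≈ 3.4527e+7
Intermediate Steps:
w = 34526106 (w = -9927*(-3482 + (-59 + 63)) = -9927*(-3482 + 4) = -9927*(-3478) = 34526106)
v = 2119/3 (v = (⅓)*2119 = 2119/3 ≈ 706.33)
w + v = 34526106 + 2119/3 = 103580437/3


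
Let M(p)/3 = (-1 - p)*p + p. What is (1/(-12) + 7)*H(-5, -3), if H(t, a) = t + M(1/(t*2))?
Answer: -41749/1200 ≈ -34.791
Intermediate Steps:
M(p) = 3*p + 3*p*(-1 - p) (M(p) = 3*((-1 - p)*p + p) = 3*(p*(-1 - p) + p) = 3*(p + p*(-1 - p)) = 3*p + 3*p*(-1 - p))
H(t, a) = t - 3/(4*t²) (H(t, a) = t - 3*1/(4*t²) = t - 3/(4*t²))
(1/(-12) + 7)*H(-5, -3) = (1/(-12) + 7)*(-5 - ¾/(-5)²) = (-1/12 + 7)*(-5 - ¾*1/25) = 83*(-5 - 3/100)/12 = (83/12)*(-503/100) = -41749/1200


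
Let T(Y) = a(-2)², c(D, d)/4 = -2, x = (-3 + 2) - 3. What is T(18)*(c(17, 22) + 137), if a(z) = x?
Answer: 2064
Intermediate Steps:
x = -4 (x = -1 - 3 = -4)
a(z) = -4
c(D, d) = -8 (c(D, d) = 4*(-2) = -8)
T(Y) = 16 (T(Y) = (-4)² = 16)
T(18)*(c(17, 22) + 137) = 16*(-8 + 137) = 16*129 = 2064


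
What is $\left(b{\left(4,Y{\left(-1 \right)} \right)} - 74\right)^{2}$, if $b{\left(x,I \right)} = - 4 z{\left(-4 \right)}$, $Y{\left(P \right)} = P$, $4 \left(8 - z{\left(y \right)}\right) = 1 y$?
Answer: $12100$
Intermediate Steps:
$z{\left(y \right)} = 8 - \frac{y}{4}$ ($z{\left(y \right)} = 8 - \frac{1 y}{4} = 8 - \frac{y}{4}$)
$b{\left(x,I \right)} = -36$ ($b{\left(x,I \right)} = - 4 \left(8 - -1\right) = - 4 \left(8 + 1\right) = \left(-4\right) 9 = -36$)
$\left(b{\left(4,Y{\left(-1 \right)} \right)} - 74\right)^{2} = \left(-36 - 74\right)^{2} = \left(-110\right)^{2} = 12100$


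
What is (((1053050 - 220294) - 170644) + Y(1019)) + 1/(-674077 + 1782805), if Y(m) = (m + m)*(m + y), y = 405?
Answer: 3951754947073/1108728 ≈ 3.5642e+6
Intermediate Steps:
Y(m) = 2*m*(405 + m) (Y(m) = (m + m)*(m + 405) = (2*m)*(405 + m) = 2*m*(405 + m))
(((1053050 - 220294) - 170644) + Y(1019)) + 1/(-674077 + 1782805) = (((1053050 - 220294) - 170644) + 2*1019*(405 + 1019)) + 1/(-674077 + 1782805) = ((832756 - 170644) + 2*1019*1424) + 1/1108728 = (662112 + 2902112) + 1/1108728 = 3564224 + 1/1108728 = 3951754947073/1108728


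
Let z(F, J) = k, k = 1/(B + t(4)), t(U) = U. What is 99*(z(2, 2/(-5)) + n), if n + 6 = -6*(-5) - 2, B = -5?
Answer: 2079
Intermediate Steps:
k = -1 (k = 1/(-5 + 4) = 1/(-1) = -1)
z(F, J) = -1
n = 22 (n = -6 + (-6*(-5) - 2) = -6 + (30 - 2) = -6 + 28 = 22)
99*(z(2, 2/(-5)) + n) = 99*(-1 + 22) = 99*21 = 2079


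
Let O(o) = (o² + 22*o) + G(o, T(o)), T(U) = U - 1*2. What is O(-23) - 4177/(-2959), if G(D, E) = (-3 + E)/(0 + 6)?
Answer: 175276/8877 ≈ 19.745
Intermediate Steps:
T(U) = -2 + U (T(U) = U - 2 = -2 + U)
G(D, E) = -½ + E/6 (G(D, E) = (-3 + E)/6 = (-3 + E)*(⅙) = -½ + E/6)
O(o) = -⅚ + o² + 133*o/6 (O(o) = (o² + 22*o) + (-½ + (-2 + o)/6) = (o² + 22*o) + (-½ + (-⅓ + o/6)) = (o² + 22*o) + (-⅚ + o/6) = -⅚ + o² + 133*o/6)
O(-23) - 4177/(-2959) = (-⅚ + (-23)² + (133/6)*(-23)) - 4177/(-2959) = (-⅚ + 529 - 3059/6) - 4177*(-1/2959) = 55/3 + 4177/2959 = 175276/8877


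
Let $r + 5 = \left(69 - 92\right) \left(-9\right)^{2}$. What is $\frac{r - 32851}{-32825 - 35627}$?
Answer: $\frac{34719}{68452} \approx 0.5072$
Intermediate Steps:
$r = -1868$ ($r = -5 + \left(69 - 92\right) \left(-9\right)^{2} = -5 - 1863 = -1868$)
$\frac{r - 32851}{-32825 - 35627} = \frac{-1868 - 32851}{-32825 - 35627} = - \frac{34719}{-68452} = \left(-34719\right) \left(- \frac{1}{68452}\right) = \frac{34719}{68452}$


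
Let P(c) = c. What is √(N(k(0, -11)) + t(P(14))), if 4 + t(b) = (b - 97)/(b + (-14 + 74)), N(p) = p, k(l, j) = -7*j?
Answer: 3*√43734/74 ≈ 8.4781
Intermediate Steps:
t(b) = -4 + (-97 + b)/(60 + b) (t(b) = -4 + (b - 97)/(b + (-14 + 74)) = -4 + (-97 + b)/(b + 60) = -4 + (-97 + b)/(60 + b))
√(N(k(0, -11)) + t(P(14))) = √(-7*(-11) + (-337 - 3*14)/(60 + 14)) = √(77 + (-337 - 42)/74) = √(77 + (1/74)*(-379)) = √(77 - 379/74) = √(5319/74) = 3*√43734/74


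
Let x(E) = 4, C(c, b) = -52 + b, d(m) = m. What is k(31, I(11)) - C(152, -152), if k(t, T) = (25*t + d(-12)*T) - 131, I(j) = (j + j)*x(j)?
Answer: -208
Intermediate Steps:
I(j) = 8*j (I(j) = (j + j)*4 = (2*j)*4 = 8*j)
k(t, T) = -131 - 12*T + 25*t (k(t, T) = (25*t - 12*T) - 131 = (-12*T + 25*t) - 131 = -131 - 12*T + 25*t)
k(31, I(11)) - C(152, -152) = (-131 - 96*11 + 25*31) - (-52 - 152) = (-131 - 12*88 + 775) - 1*(-204) = (-131 - 1056 + 775) + 204 = -412 + 204 = -208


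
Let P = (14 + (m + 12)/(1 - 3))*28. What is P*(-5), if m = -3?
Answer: -1330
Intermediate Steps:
P = 266 (P = (14 + (-3 + 12)/(1 - 3))*28 = (14 + 9/(-2))*28 = (14 + 9*(-1/2))*28 = (14 - 9/2)*28 = (19/2)*28 = 266)
P*(-5) = 266*(-5) = -1330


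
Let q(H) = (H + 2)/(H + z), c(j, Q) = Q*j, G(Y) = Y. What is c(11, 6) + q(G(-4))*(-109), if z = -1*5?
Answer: 376/9 ≈ 41.778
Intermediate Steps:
z = -5
q(H) = (2 + H)/(-5 + H) (q(H) = (H + 2)/(H - 5) = (2 + H)/(-5 + H))
c(11, 6) + q(G(-4))*(-109) = 6*11 + ((2 - 4)/(-5 - 4))*(-109) = 66 + (-2/(-9))*(-109) = 66 - 1/9*(-2)*(-109) = 66 + (2/9)*(-109) = 66 - 218/9 = 376/9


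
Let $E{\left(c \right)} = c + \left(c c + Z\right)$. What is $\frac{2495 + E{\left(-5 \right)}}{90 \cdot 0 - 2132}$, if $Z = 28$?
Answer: $- \frac{2543}{2132} \approx -1.1928$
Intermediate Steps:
$E{\left(c \right)} = 28 + c + c^{2}$ ($E{\left(c \right)} = c + \left(c c + 28\right) = c + \left(c^{2} + 28\right) = c + \left(28 + c^{2}\right) = 28 + c + c^{2}$)
$\frac{2495 + E{\left(-5 \right)}}{90 \cdot 0 - 2132} = \frac{2495 + \left(28 - 5 + \left(-5\right)^{2}\right)}{90 \cdot 0 - 2132} = \frac{2495 + \left(28 - 5 + 25\right)}{0 - 2132} = \frac{2495 + 48}{-2132} = 2543 \left(- \frac{1}{2132}\right) = - \frac{2543}{2132}$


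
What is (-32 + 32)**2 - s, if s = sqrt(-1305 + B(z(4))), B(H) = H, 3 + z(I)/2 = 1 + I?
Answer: -I*sqrt(1301) ≈ -36.069*I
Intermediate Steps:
z(I) = -4 + 2*I (z(I) = -6 + 2*(1 + I) = -6 + (2 + 2*I) = -4 + 2*I)
s = I*sqrt(1301) (s = sqrt(-1305 + (-4 + 2*4)) = sqrt(-1305 + (-4 + 8)) = sqrt(-1305 + 4) = sqrt(-1301) = I*sqrt(1301) ≈ 36.069*I)
(-32 + 32)**2 - s = (-32 + 32)**2 - I*sqrt(1301) = 0**2 - I*sqrt(1301) = 0 - I*sqrt(1301) = -I*sqrt(1301)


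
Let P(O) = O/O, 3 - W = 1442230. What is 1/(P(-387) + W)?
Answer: -1/1442226 ≈ -6.9337e-7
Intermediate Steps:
W = -1442227 (W = 3 - 1*1442230 = 3 - 1442230 = -1442227)
P(O) = 1
1/(P(-387) + W) = 1/(1 - 1442227) = 1/(-1442226) = -1/1442226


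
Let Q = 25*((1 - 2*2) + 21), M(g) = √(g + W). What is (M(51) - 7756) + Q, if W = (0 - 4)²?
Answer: -7306 + √67 ≈ -7297.8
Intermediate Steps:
W = 16 (W = (-4)² = 16)
M(g) = √(16 + g) (M(g) = √(g + 16) = √(16 + g))
Q = 450 (Q = 25*((1 - 4) + 21) = 25*(-3 + 21) = 25*18 = 450)
(M(51) - 7756) + Q = (√(16 + 51) - 7756) + 450 = (√67 - 7756) + 450 = (-7756 + √67) + 450 = -7306 + √67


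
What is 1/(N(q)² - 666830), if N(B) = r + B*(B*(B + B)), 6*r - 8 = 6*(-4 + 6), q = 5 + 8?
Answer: 9/168027394 ≈ 5.3563e-8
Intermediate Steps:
q = 13
r = 10/3 (r = 4/3 + (6*(-4 + 6))/6 = 4/3 + (6*2)/6 = 4/3 + (⅙)*12 = 4/3 + 2 = 10/3 ≈ 3.3333)
N(B) = 10/3 + 2*B³ (N(B) = 10/3 + B*(B*(B + B)) = 10/3 + B*(B*(2*B)) = 10/3 + B*(2*B²) = 10/3 + 2*B³)
1/(N(q)² - 666830) = 1/((10/3 + 2*13³)² - 666830) = 1/((10/3 + 2*2197)² - 666830) = 1/((10/3 + 4394)² - 666830) = 1/((13192/3)² - 666830) = 1/(174028864/9 - 666830) = 1/(168027394/9) = 9/168027394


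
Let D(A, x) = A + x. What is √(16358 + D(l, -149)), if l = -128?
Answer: √16081 ≈ 126.81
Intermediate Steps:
√(16358 + D(l, -149)) = √(16358 + (-128 - 149)) = √(16358 - 277) = √16081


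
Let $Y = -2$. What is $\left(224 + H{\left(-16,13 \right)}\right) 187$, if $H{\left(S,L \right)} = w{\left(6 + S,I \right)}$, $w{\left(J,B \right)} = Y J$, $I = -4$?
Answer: $45628$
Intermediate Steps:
$w{\left(J,B \right)} = - 2 J$
$H{\left(S,L \right)} = -12 - 2 S$ ($H{\left(S,L \right)} = - 2 \left(6 + S\right) = -12 - 2 S$)
$\left(224 + H{\left(-16,13 \right)}\right) 187 = \left(224 - -20\right) 187 = \left(224 + \left(-12 + 32\right)\right) 187 = \left(224 + 20\right) 187 = 244 \cdot 187 = 45628$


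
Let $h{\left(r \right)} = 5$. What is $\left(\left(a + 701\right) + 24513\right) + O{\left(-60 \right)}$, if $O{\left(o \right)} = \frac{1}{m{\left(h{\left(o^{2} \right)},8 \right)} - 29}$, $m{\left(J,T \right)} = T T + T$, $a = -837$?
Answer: $\frac{1048212}{43} \approx 24377.0$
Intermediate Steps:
$m{\left(J,T \right)} = T + T^{2}$ ($m{\left(J,T \right)} = T^{2} + T = T + T^{2}$)
$O{\left(o \right)} = \frac{1}{43}$ ($O{\left(o \right)} = \frac{1}{8 \left(1 + 8\right) - 29} = \frac{1}{8 \cdot 9 - 29} = \frac{1}{72 - 29} = \frac{1}{43}$)
$\left(\left(a + 701\right) + 24513\right) + O{\left(-60 \right)} = \left(\left(-837 + 701\right) + 24513\right) + \frac{1}{43} = \left(-136 + 24513\right) + \frac{1}{43} = 24377 + \frac{1}{43} = \frac{1048212}{43}$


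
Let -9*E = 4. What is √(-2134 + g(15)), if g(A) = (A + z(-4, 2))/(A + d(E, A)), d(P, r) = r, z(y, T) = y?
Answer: 253*I*√30/30 ≈ 46.191*I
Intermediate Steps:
E = -4/9 (E = -⅑*4 = -4/9 ≈ -0.44444)
g(A) = (-4 + A)/(2*A) (g(A) = (A - 4)/(A + A) = (-4 + A)/((2*A)) = (-4 + A)*(1/(2*A)) = (-4 + A)/(2*A))
√(-2134 + g(15)) = √(-2134 + (½)*(-4 + 15)/15) = √(-2134 + (½)*(1/15)*11) = √(-2134 + 11/30) = √(-64009/30) = 253*I*√30/30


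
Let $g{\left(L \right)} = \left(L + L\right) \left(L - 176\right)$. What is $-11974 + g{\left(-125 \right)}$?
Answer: $63276$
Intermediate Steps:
$g{\left(L \right)} = 2 L \left(-176 + L\right)$
$-11974 + g{\left(-125 \right)} = -11974 + 2 \left(-125\right) \left(-176 - 125\right) = -11974 + 2 \left(-125\right) \left(-301\right) = -11974 + 75250 = 63276$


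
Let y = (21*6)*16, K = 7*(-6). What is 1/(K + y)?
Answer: 1/1974 ≈ 0.00050659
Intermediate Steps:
K = -42
y = 2016 (y = 126*16 = 2016)
1/(K + y) = 1/(-42 + 2016) = 1/1974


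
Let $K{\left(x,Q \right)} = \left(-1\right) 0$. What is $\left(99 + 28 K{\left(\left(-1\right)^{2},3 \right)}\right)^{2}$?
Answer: $9801$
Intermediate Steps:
$K{\left(x,Q \right)} = 0$
$\left(99 + 28 K{\left(\left(-1\right)^{2},3 \right)}\right)^{2} = \left(99 + 28 \cdot 0\right)^{2} = \left(99 + 0\right)^{2} = 99^{2} = 9801$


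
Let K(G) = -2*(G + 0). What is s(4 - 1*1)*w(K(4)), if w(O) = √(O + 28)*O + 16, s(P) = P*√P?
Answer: -48*√15 + 48*√3 ≈ -102.76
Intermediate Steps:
K(G) = -2*G
s(P) = P^(3/2)
w(O) = 16 + O*√(28 + O) (w(O) = √(28 + O)*O + 16 = O*√(28 + O) + 16 = 16 + O*√(28 + O))
s(4 - 1*1)*w(K(4)) = (4 - 1*1)^(3/2)*(16 + (-2*4)*√(28 - 2*4)) = (4 - 1)^(3/2)*(16 - 8*√(28 - 8)) = 3^(3/2)*(16 - 16*√5) = (3*√3)*(16 - 16*√5) = 3*√3*(16 - 16*√5)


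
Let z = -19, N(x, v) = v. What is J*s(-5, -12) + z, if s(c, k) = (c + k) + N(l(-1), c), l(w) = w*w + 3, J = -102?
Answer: 2225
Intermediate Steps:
l(w) = 3 + w² (l(w) = w² + 3 = 3 + w²)
s(c, k) = k + 2*c (s(c, k) = (c + k) + c = k + 2*c)
J*s(-5, -12) + z = -102*(-12 + 2*(-5)) - 19 = -102*(-12 - 10) - 19 = -102*(-22) - 19 = 2244 - 19 = 2225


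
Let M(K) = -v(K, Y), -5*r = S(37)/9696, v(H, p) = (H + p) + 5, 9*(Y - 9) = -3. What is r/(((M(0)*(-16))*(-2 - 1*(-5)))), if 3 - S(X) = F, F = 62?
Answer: 59/31802880 ≈ 1.8552e-6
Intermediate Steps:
S(X) = -59 (S(X) = 3 - 1*62 = 3 - 62 = -59)
Y = 26/3 (Y = 9 + (⅑)*(-3) = 9 - ⅓ = 26/3 ≈ 8.6667)
v(H, p) = 5 + H + p
r = 59/48480 (r = -(-59)/(5*9696) = -⅕*(-59/9696) = 59/48480 ≈ 0.0012170)
M(K) = -41/3 - K (M(K) = -(5 + K + 26/3) = -(41/3 + K) = -41/3 - K)
r/(((M(0)*(-16))*(-2 - 1*(-5)))) = 59/(48480*((((-41/3 - 1*0)*(-16))*(-2 - 1*(-5))))) = 59/(48480*((((-41/3 + 0)*(-16))*(-2 + 5)))) = 59/(48480*((-41/3*(-16)*3))) = 59/(48480*(((656/3)*3))) = (59/48480)/656 = (59/48480)*(1/656) = 59/31802880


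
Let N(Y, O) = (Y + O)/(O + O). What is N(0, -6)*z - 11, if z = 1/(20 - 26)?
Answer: -133/12 ≈ -11.083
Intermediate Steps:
z = -⅙ (z = 1/(-6) = -⅙ ≈ -0.16667)
N(Y, O) = (O + Y)/(2*O) (N(Y, O) = (O + Y)/((2*O)) = (O + Y)*(1/(2*O)) = (O + Y)/(2*O))
N(0, -6)*z - 11 = ((½)*(-6 + 0)/(-6))*(-⅙) - 11 = ((½)*(-⅙)*(-6))*(-⅙) - 11 = (½)*(-⅙) - 11 = -1/12 - 11 = -133/12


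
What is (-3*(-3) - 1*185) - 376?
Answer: -552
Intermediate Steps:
(-3*(-3) - 1*185) - 376 = (9 - 185) - 376 = -176 - 376 = -552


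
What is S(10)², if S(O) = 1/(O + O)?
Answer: 1/400 ≈ 0.0025000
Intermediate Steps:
S(O) = 1/(2*O)
S(10)² = ((½)/10)² = ((½)*(⅒))² = (1/20)² = 1/400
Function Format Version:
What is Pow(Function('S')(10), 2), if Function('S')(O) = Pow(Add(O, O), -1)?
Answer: Rational(1, 400) ≈ 0.0025000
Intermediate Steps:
Function('S')(O) = Mul(Rational(1, 2), Pow(O, -1)) (Function('S')(O) = Pow(Mul(2, O), -1) = Mul(Rational(1, 2), Pow(O, -1)))
Pow(Function('S')(10), 2) = Pow(Mul(Rational(1, 2), Pow(10, -1)), 2) = Pow(Mul(Rational(1, 2), Rational(1, 10)), 2) = Pow(Rational(1, 20), 2) = Rational(1, 400)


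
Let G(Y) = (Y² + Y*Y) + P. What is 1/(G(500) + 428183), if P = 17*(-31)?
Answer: 1/927656 ≈ 1.0780e-6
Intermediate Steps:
P = -527
G(Y) = -527 + 2*Y² (G(Y) = (Y² + Y*Y) - 527 = (Y² + Y²) - 527 = 2*Y² - 527 = -527 + 2*Y²)
1/(G(500) + 428183) = 1/((-527 + 2*500²) + 428183) = 1/((-527 + 2*250000) + 428183) = 1/((-527 + 500000) + 428183) = 1/(499473 + 428183) = 1/927656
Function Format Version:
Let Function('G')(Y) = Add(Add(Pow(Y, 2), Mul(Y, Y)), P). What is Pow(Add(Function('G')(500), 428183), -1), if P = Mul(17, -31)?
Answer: Rational(1, 927656) ≈ 1.0780e-6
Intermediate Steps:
P = -527
Function('G')(Y) = Add(-527, Mul(2, Pow(Y, 2))) (Function('G')(Y) = Add(Add(Pow(Y, 2), Mul(Y, Y)), -527) = Add(Add(Pow(Y, 2), Pow(Y, 2)), -527) = Add(Mul(2, Pow(Y, 2)), -527) = Add(-527, Mul(2, Pow(Y, 2))))
Pow(Add(Function('G')(500), 428183), -1) = Pow(Add(Add(-527, Mul(2, Pow(500, 2))), 428183), -1) = Pow(Add(Add(-527, Mul(2, 250000)), 428183), -1) = Pow(Add(Add(-527, 500000), 428183), -1) = Pow(Add(499473, 428183), -1) = Pow(927656, -1) = Rational(1, 927656)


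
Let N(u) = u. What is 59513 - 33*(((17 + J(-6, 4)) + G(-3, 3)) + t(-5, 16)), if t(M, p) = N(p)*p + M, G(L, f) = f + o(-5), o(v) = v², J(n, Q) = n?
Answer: 49943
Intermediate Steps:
G(L, f) = 25 + f (G(L, f) = f + (-5)² = f + 25 = 25 + f)
t(M, p) = M + p² (t(M, p) = p*p + M = p² + M = M + p²)
59513 - 33*(((17 + J(-6, 4)) + G(-3, 3)) + t(-5, 16)) = 59513 - 33*(((17 - 6) + (25 + 3)) + (-5 + 16²)) = 59513 - 33*((11 + 28) + (-5 + 256)) = 59513 - 33*(39 + 251) = 59513 - 33*290 = 59513 - 9570 = 49943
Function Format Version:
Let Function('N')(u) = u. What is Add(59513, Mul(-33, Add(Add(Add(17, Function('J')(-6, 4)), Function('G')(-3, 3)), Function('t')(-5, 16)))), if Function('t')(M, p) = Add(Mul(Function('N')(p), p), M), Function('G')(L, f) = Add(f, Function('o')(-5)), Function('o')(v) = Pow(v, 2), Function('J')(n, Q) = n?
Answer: 49943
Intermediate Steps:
Function('G')(L, f) = Add(25, f) (Function('G')(L, f) = Add(f, Pow(-5, 2)) = Add(f, 25) = Add(25, f))
Function('t')(M, p) = Add(M, Pow(p, 2)) (Function('t')(M, p) = Add(Mul(p, p), M) = Add(Pow(p, 2), M) = Add(M, Pow(p, 2)))
Add(59513, Mul(-33, Add(Add(Add(17, Function('J')(-6, 4)), Function('G')(-3, 3)), Function('t')(-5, 16)))) = Add(59513, Mul(-33, Add(Add(Add(17, -6), Add(25, 3)), Add(-5, Pow(16, 2))))) = Add(59513, Mul(-33, Add(Add(11, 28), Add(-5, 256)))) = Add(59513, Mul(-33, Add(39, 251))) = Add(59513, Mul(-33, 290)) = Add(59513, -9570) = 49943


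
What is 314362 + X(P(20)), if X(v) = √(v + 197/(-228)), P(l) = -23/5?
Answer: 314362 + I*√1775265/570 ≈ 3.1436e+5 + 2.3375*I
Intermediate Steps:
P(l) = -23/5 (P(l) = -23*⅕ = -23/5)
X(v) = √(-197/228 + v) (X(v) = √(v + 197*(-1/228)) = √(v - 197/228) = √(-197/228 + v))
314362 + X(P(20)) = 314362 + √(-11229 + 12996*(-23/5))/114 = 314362 + √(-11229 - 298908/5)/114 = 314362 + √(-355053/5)/114 = 314362 + (I*√1775265/5)/114 = 314362 + I*√1775265/570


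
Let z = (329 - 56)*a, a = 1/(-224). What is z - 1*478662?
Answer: -15317223/32 ≈ -4.7866e+5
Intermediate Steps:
a = -1/224 ≈ -0.0044643
z = -39/32 (z = (329 - 56)*(-1/224) = 273*(-1/224) = -39/32 ≈ -1.2188)
z - 1*478662 = -39/32 - 1*478662 = -39/32 - 478662 = -15317223/32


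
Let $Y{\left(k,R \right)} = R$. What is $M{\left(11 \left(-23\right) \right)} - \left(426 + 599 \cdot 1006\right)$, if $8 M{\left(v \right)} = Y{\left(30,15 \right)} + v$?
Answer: $- \frac{2412199}{4} \approx -6.0305 \cdot 10^{5}$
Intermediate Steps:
$M{\left(v \right)} = \frac{15}{8} + \frac{v}{8}$ ($M{\left(v \right)} = \frac{15 + v}{8} = \frac{15}{8} + \frac{v}{8}$)
$M{\left(11 \left(-23\right) \right)} - \left(426 + 599 \cdot 1006\right) = \left(\frac{15}{8} + \frac{11 \left(-23\right)}{8}\right) - \left(426 + 599 \cdot 1006\right) = \left(\frac{15}{8} + \frac{1}{8} \left(-253\right)\right) - \left(426 + 602594\right) = \left(\frac{15}{8} - \frac{253}{8}\right) - 603020 = - \frac{119}{4} - 603020 = - \frac{2412199}{4}$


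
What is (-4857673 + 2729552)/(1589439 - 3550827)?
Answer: 2128121/1961388 ≈ 1.0850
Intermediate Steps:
(-4857673 + 2729552)/(1589439 - 3550827) = -2128121/(-1961388) = -2128121*(-1/1961388) = 2128121/1961388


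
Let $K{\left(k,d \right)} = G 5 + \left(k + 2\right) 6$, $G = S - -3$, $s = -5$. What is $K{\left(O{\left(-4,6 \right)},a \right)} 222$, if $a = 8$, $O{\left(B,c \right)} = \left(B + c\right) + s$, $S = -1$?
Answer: $888$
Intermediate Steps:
$O{\left(B,c \right)} = -5 + B + c$ ($O{\left(B,c \right)} = \left(B + c\right) - 5 = -5 + B + c$)
$G = 2$ ($G = -1 - -3 = -1 + 3 = 2$)
$K{\left(k,d \right)} = 22 + 6 k$ ($K{\left(k,d \right)} = 2 \cdot 5 + \left(k + 2\right) 6 = 10 + \left(2 + k\right) 6 = 10 + \left(12 + 6 k\right) = 22 + 6 k$)
$K{\left(O{\left(-4,6 \right)},a \right)} 222 = \left(22 + 6 \left(-5 - 4 + 6\right)\right) 222 = \left(22 + 6 \left(-3\right)\right) 222 = \left(22 - 18\right) 222 = 4 \cdot 222 = 888$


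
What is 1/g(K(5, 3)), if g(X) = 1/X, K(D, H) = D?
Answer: 5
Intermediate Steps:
1/g(K(5, 3)) = 1/(1/5) = 1/(⅕) = 5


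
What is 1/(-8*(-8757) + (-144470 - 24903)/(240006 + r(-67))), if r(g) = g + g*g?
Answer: 244428/17123478595 ≈ 1.4274e-5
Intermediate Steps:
r(g) = g + g**2
1/(-8*(-8757) + (-144470 - 24903)/(240006 + r(-67))) = 1/(-8*(-8757) + (-144470 - 24903)/(240006 - 67*(1 - 67))) = 1/(70056 - 169373/(240006 - 67*(-66))) = 1/(70056 - 169373/(240006 + 4422)) = 1/(70056 - 169373/244428) = 1/(17123478595/244428) = 244428/17123478595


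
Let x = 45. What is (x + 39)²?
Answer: 7056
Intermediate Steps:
(x + 39)² = (45 + 39)² = 84² = 7056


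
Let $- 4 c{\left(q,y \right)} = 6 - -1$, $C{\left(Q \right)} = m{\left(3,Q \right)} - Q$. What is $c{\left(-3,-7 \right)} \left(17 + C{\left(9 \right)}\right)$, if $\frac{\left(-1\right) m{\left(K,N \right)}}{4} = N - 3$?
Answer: $28$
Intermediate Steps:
$m{\left(K,N \right)} = 12 - 4 N$ ($m{\left(K,N \right)} = - 4 \left(N - 3\right) = - 4 \left(-3 + N\right) = 12 - 4 N$)
$C{\left(Q \right)} = 12 - 5 Q$ ($C{\left(Q \right)} = \left(12 - 4 Q\right) - Q = 12 - 5 Q$)
$c{\left(q,y \right)} = - \frac{7}{4}$ ($c{\left(q,y \right)} = - \frac{6 - -1}{4} = - \frac{6 + 1}{4} = \left(- \frac{1}{4}\right) 7 = - \frac{7}{4}$)
$c{\left(-3,-7 \right)} \left(17 + C{\left(9 \right)}\right) = - \frac{7 \left(17 + \left(12 - 45\right)\right)}{4} = - \frac{7 \left(17 - 33\right)}{4} = \left(- \frac{7}{4}\right) \left(-16\right) = 28$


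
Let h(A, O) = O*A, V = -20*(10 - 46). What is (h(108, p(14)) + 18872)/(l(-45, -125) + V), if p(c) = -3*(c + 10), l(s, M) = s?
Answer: 11096/675 ≈ 16.439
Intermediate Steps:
p(c) = -30 - 3*c (p(c) = -3*(10 + c) = -30 - 3*c)
V = 720 (V = -20*(-36) = 720)
h(A, O) = A*O
(h(108, p(14)) + 18872)/(l(-45, -125) + V) = (108*(-30 - 3*14) + 18872)/(-45 + 720) = (108*(-30 - 42) + 18872)/675 = (108*(-72) + 18872)*(1/675) = (-7776 + 18872)*(1/675) = 11096*(1/675) = 11096/675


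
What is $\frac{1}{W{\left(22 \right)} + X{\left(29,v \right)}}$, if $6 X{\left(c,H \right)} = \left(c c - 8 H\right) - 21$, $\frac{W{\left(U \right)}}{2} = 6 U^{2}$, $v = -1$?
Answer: $\frac{1}{5946} \approx 0.00016818$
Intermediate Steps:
$W{\left(U \right)} = 12 U^{2}$ ($W{\left(U \right)} = 2 \cdot 6 U^{2} = 12 U^{2}$)
$X{\left(c,H \right)} = - \frac{7}{2} - \frac{4 H}{3} + \frac{c^{2}}{6}$ ($X{\left(c,H \right)} = \frac{\left(c c - 8 H\right) - 21}{6} = \frac{\left(c^{2} - 8 H\right) - 21}{6} = \frac{-21 + c^{2} - 8 H}{6} = - \frac{7}{2} - \frac{4 H}{3} + \frac{c^{2}}{6}$)
$\frac{1}{W{\left(22 \right)} + X{\left(29,v \right)}} = \frac{1}{12 \cdot 22^{2} - \left(\frac{13}{6} - \frac{841}{6}\right)} = \frac{1}{12 \cdot 484 + \left(- \frac{7}{2} + \frac{4}{3} + \frac{1}{6} \cdot 841\right)} = \frac{1}{5808 + \left(- \frac{7}{2} + \frac{4}{3} + \frac{841}{6}\right)} = \frac{1}{5808 + 138} = \frac{1}{5946}$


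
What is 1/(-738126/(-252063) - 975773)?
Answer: -28007/27328392397 ≈ -1.0248e-6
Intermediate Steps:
1/(-738126/(-252063) - 975773) = 1/(-738126*(-1/252063) - 975773) = 1/(82014/28007 - 975773) = 1/(-27328392397/28007) = -28007/27328392397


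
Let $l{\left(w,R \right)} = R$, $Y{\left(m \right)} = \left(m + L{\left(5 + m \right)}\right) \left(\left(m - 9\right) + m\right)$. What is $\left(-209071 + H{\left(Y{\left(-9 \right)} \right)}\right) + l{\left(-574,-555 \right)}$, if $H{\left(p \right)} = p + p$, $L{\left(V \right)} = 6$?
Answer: $-209464$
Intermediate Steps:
$Y{\left(m \right)} = \left(-9 + 2 m\right) \left(6 + m\right)$ ($Y{\left(m \right)} = \left(m + 6\right) \left(\left(m - 9\right) + m\right) = \left(6 + m\right) \left(\left(-9 + m\right) + m\right) = \left(6 + m\right) \left(-9 + 2 m\right) = \left(-9 + 2 m\right) \left(6 + m\right)$)
$H{\left(p \right)} = 2 p$
$\left(-209071 + H{\left(Y{\left(-9 \right)} \right)}\right) + l{\left(-574,-555 \right)} = \left(-209071 + 2 \left(-54 + 2 \left(-9\right)^{2} + 3 \left(-9\right)\right)\right) - 555 = \left(-209071 + 2 \left(-54 + 2 \cdot 81 - 27\right)\right) - 555 = \left(-209071 + 2 \left(-54 + 162 - 27\right)\right) - 555 = \left(-209071 + 2 \cdot 81\right) - 555 = \left(-209071 + 162\right) - 555 = -208909 - 555 = -209464$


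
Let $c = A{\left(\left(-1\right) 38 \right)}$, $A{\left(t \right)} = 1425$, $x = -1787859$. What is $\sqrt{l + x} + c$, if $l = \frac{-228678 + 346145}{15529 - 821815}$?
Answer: $1425 + \frac{i \sqrt{1162282070486200326}}{806286} \approx 1425.0 + 1337.1 i$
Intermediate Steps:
$l = - \frac{117467}{806286}$ ($l = \frac{117467}{-806286} = 117467 \left(- \frac{1}{806286}\right) = - \frac{117467}{806286} \approx -0.14569$)
$c = 1425$
$\sqrt{l + x} + c = \sqrt{- \frac{117467}{806286} - 1787859} + 1425 = \sqrt{- \frac{1441525799141}{806286}} + 1425 = \frac{i \sqrt{1162282070486200326}}{806286} + 1425 = 1425 + \frac{i \sqrt{1162282070486200326}}{806286}$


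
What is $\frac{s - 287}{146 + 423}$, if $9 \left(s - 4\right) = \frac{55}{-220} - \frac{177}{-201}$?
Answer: $- \frac{682427}{1372428} \approx -0.49724$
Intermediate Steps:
$s = \frac{9817}{2412}$ ($s = 4 + \frac{\frac{55}{-220} - \frac{177}{-201}}{9} = 4 + \frac{55 \left(- \frac{1}{220}\right) - - \frac{59}{67}}{9} = 4 + \frac{- \frac{1}{4} + \frac{59}{67}}{9} = 4 + \frac{1}{9} \cdot \frac{169}{268} = 4 + \frac{169}{2412} = \frac{9817}{2412} \approx 4.0701$)
$\frac{s - 287}{146 + 423} = \frac{\frac{9817}{2412} - 287}{146 + 423} = - \frac{682427}{2412 \cdot 569} = \left(- \frac{682427}{2412}\right) \frac{1}{569} = - \frac{682427}{1372428}$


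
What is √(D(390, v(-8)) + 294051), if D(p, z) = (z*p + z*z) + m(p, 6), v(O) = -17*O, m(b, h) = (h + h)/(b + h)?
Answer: 2*√99531069/33 ≈ 604.64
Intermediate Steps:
m(b, h) = 2*h/(b + h) (m(b, h) = (2*h)/(b + h) = 2*h/(b + h))
D(p, z) = z² + 12/(6 + p) + p*z (D(p, z) = (z*p + z*z) + 2*6/(p + 6) = (p*z + z²) + 2*6/(6 + p) = (z² + p*z) + 12/(6 + p) = z² + 12/(6 + p) + p*z)
√(D(390, v(-8)) + 294051) = √((12 + (-17*(-8))*(6 + 390)*(390 - 17*(-8)))/(6 + 390) + 294051) = √((12 + 136*396*(390 + 136))/396 + 294051) = √((12 + 136*396*526)/396 + 294051) = √((12 + 28328256)/396 + 294051) = √((1/396)*28328268 + 294051) = √(2360689/33 + 294051) = √(12064372/33) = 2*√99531069/33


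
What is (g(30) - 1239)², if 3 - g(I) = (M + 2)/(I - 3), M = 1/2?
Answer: 4455429001/2916 ≈ 1.5279e+6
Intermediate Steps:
M = ½ ≈ 0.50000
g(I) = 3 - 5/(2*(-3 + I)) (g(I) = 3 - (½ + 2)/(I - 3) = 3 - 5/((-3 + I)*2) = 3 - 5/(2*(-3 + I)))
(g(30) - 1239)² = ((-23 + 6*30)/(2*(-3 + 30)) - 1239)² = ((½)*(-23 + 180)/27 - 1239)² = ((½)*(1/27)*157 - 1239)² = (157/54 - 1239)² = (-66749/54)² = 4455429001/2916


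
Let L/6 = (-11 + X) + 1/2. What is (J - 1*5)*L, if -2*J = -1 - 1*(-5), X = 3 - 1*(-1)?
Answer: 273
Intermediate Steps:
X = 4 (X = 3 + 1 = 4)
J = -2 (J = -(-1 - 1*(-5))/2 = -(-1 + 5)/2 = -½*4 = -2)
L = -39 (L = 6*((-11 + 4) + 1/2) = 6*(-7 + ½) = 6*(-13/2) = -39)
(J - 1*5)*L = (-2 - 1*5)*(-39) = (-2 - 5)*(-39) = -7*(-39) = 273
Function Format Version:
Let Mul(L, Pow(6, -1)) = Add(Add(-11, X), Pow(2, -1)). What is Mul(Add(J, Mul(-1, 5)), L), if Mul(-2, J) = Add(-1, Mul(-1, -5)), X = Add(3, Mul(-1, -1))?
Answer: 273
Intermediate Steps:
X = 4 (X = Add(3, 1) = 4)
J = -2 (J = Mul(Rational(-1, 2), Add(-1, Mul(-1, -5))) = Mul(Rational(-1, 2), Add(-1, 5)) = Mul(Rational(-1, 2), 4) = -2)
L = -39 (L = Mul(6, Add(Add(-11, 4), Pow(2, -1))) = Mul(6, Add(-7, Rational(1, 2))) = Mul(6, Rational(-13, 2)) = -39)
Mul(Add(J, Mul(-1, 5)), L) = Mul(Add(-2, Mul(-1, 5)), -39) = Mul(Add(-2, -5), -39) = Mul(-7, -39) = 273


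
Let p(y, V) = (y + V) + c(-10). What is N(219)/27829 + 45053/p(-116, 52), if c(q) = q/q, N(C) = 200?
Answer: -1253767337/1753227 ≈ -715.12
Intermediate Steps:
c(q) = 1
p(y, V) = 1 + V + y (p(y, V) = (y + V) + 1 = (V + y) + 1 = 1 + V + y)
N(219)/27829 + 45053/p(-116, 52) = 200/27829 + 45053/(1 + 52 - 116) = 200*(1/27829) + 45053/(-63) = 200/27829 + 45053*(-1/63) = 200/27829 - 45053/63 = -1253767337/1753227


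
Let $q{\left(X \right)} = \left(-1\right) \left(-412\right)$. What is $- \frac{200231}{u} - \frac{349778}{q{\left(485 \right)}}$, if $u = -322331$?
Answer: $- \frac{56330898673}{66400186} \approx -848.35$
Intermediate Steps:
$q{\left(X \right)} = 412$
$- \frac{200231}{u} - \frac{349778}{q{\left(485 \right)}} = - \frac{200231}{-322331} - \frac{349778}{412} = \left(-200231\right) \left(- \frac{1}{322331}\right) - \frac{174889}{206} = \frac{200231}{322331} - \frac{174889}{206} = - \frac{56330898673}{66400186}$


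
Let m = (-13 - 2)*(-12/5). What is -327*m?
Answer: -11772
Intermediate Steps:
m = 36 (m = -(-180)/5 = -15*(-12/5) = 36)
-327*m = -327*36 = -11772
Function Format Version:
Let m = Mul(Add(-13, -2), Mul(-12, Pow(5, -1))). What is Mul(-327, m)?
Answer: -11772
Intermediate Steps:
m = 36 (m = Mul(-15, Mul(-12, Rational(1, 5))) = Mul(-15, Rational(-12, 5)) = 36)
Mul(-327, m) = Mul(-327, 36) = -11772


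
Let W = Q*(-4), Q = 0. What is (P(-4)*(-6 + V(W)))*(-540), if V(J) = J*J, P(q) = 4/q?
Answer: -3240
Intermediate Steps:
W = 0 (W = 0*(-4) = 0)
V(J) = J²
(P(-4)*(-6 + V(W)))*(-540) = ((4/(-4))*(-6 + 0²))*(-540) = ((4*(-¼))*(-6 + 0))*(-540) = -1*(-6)*(-540) = 6*(-540) = -3240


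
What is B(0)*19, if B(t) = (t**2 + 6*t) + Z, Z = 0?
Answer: 0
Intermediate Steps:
B(t) = t**2 + 6*t (B(t) = (t**2 + 6*t) + 0 = t**2 + 6*t)
B(0)*19 = (0*(6 + 0))*19 = (0*6)*19 = 0*19 = 0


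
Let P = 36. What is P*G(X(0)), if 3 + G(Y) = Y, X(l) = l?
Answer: -108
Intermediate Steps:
G(Y) = -3 + Y
P*G(X(0)) = 36*(-3 + 0) = 36*(-3) = -108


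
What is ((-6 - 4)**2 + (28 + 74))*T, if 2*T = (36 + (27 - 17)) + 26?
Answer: 7272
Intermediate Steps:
T = 36 (T = ((36 + (27 - 17)) + 26)/2 = ((36 + 10) + 26)/2 = (46 + 26)/2 = (1/2)*72 = 36)
((-6 - 4)**2 + (28 + 74))*T = ((-6 - 4)**2 + (28 + 74))*36 = ((-10)**2 + 102)*36 = (100 + 102)*36 = 202*36 = 7272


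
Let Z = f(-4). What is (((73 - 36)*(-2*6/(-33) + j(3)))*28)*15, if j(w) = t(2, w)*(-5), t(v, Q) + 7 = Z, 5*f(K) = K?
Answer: 6728820/11 ≈ 6.1171e+5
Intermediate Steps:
f(K) = K/5
Z = -⅘ (Z = (⅕)*(-4) = -⅘ ≈ -0.80000)
t(v, Q) = -39/5 (t(v, Q) = -7 - ⅘ = -39/5)
j(w) = 39 (j(w) = -39/5*(-5) = 39)
(((73 - 36)*(-2*6/(-33) + j(3)))*28)*15 = (((73 - 36)*(-2*6/(-33) + 39))*28)*15 = ((37*(-12*(-1/33) + 39))*28)*15 = ((37*(4/11 + 39))*28)*15 = ((37*(433/11))*28)*15 = ((16021/11)*28)*15 = (448588/11)*15 = 6728820/11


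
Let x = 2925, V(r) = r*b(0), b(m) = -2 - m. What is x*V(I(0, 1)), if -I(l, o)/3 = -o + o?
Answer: 0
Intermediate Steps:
I(l, o) = 0 (I(l, o) = -3*(-o + o) = -3*0 = 0)
V(r) = -2*r (V(r) = r*(-2 - 1*0) = r*(-2 + 0) = r*(-2) = -2*r)
x*V(I(0, 1)) = 2925*(-2*0) = 2925*0 = 0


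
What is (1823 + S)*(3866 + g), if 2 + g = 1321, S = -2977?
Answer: -5983490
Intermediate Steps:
g = 1319 (g = -2 + 1321 = 1319)
(1823 + S)*(3866 + g) = (1823 - 2977)*(3866 + 1319) = -1154*5185 = -5983490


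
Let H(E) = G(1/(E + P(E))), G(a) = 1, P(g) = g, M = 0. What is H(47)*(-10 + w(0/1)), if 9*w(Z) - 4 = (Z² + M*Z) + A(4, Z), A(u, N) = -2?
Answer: -88/9 ≈ -9.7778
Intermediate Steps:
H(E) = 1
w(Z) = 2/9 + Z²/9 (w(Z) = 4/9 + ((Z² + 0*Z) - 2)/9 = 4/9 + ((Z² + 0) - 2)/9 = 4/9 + (Z² - 2)/9 = 4/9 + (-2 + Z²)/9 = 4/9 + (-2/9 + Z²/9) = 2/9 + Z²/9)
H(47)*(-10 + w(0/1)) = 1*(-10 + (2/9 + (0/1)²/9)) = 1*(-10 + (2/9 + (0*1)²/9)) = 1*(-10 + (2/9 + (⅑)*0²)) = 1*(-10 + (2/9 + (⅑)*0)) = 1*(-10 + (2/9 + 0)) = 1*(-10 + 2/9) = 1*(-88/9) = -88/9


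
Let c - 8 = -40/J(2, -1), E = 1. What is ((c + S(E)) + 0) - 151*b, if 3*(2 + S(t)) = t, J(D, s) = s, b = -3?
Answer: 1498/3 ≈ 499.33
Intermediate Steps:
S(t) = -2 + t/3
c = 48 (c = 8 - 40/(-1) = 8 - 40*(-1) = 8 + 40 = 48)
((c + S(E)) + 0) - 151*b = ((48 + (-2 + (⅓)*1)) + 0) - 151*(-3) = ((48 + (-2 + ⅓)) + 0) + 453 = ((48 - 5/3) + 0) + 453 = (139/3 + 0) + 453 = 139/3 + 453 = 1498/3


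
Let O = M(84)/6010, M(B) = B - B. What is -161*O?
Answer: 0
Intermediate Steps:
M(B) = 0
O = 0 (O = 0/6010 = 0*(1/6010) = 0)
-161*O = -161*0 = 0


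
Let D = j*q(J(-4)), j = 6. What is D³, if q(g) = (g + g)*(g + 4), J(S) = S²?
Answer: 56623104000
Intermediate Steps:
q(g) = 2*g*(4 + g) (q(g) = (2*g)*(4 + g) = 2*g*(4 + g))
D = 3840 (D = 6*(2*(-4)²*(4 + (-4)²)) = 6*(2*16*(4 + 16)) = 6*(2*16*20) = 6*640 = 3840)
D³ = 3840³ = 56623104000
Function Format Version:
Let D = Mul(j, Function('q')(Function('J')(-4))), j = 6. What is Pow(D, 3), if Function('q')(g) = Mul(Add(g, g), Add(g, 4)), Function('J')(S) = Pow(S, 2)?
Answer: 56623104000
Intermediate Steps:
Function('q')(g) = Mul(2, g, Add(4, g)) (Function('q')(g) = Mul(Mul(2, g), Add(4, g)) = Mul(2, g, Add(4, g)))
D = 3840 (D = Mul(6, Mul(2, Pow(-4, 2), Add(4, Pow(-4, 2)))) = Mul(6, Mul(2, 16, Add(4, 16))) = Mul(6, Mul(2, 16, 20)) = Mul(6, 640) = 3840)
Pow(D, 3) = Pow(3840, 3) = 56623104000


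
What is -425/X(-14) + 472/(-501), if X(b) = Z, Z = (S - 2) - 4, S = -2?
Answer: 209149/4008 ≈ 52.183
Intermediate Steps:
Z = -8 (Z = (-2 - 2) - 4 = -4 - 4 = -8)
X(b) = -8
-425/X(-14) + 472/(-501) = -425/(-8) + 472/(-501) = -425*(-⅛) + 472*(-1/501) = 425/8 - 472/501 = 209149/4008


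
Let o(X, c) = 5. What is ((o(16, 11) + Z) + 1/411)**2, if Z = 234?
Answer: 9649132900/168921 ≈ 57122.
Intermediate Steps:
((o(16, 11) + Z) + 1/411)**2 = ((5 + 234) + 1/411)**2 = (239 + 1/411)**2 = (98230/411)**2 = 9649132900/168921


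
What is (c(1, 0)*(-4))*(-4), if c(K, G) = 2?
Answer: 32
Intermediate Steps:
(c(1, 0)*(-4))*(-4) = (2*(-4))*(-4) = -8*(-4) = 32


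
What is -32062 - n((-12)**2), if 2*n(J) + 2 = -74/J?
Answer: -4616747/144 ≈ -32061.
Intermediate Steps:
n(J) = -1 - 37/J (n(J) = -1 + (-74/J)/2 = -1 - 37/J)
-32062 - n((-12)**2) = -32062 - (-37 - 1*(-12)**2)/((-12)**2) = -32062 - (-37 - 1*144)/144 = -32062 - (-37 - 144)/144 = -32062 - (-181)/144 = -32062 - 1*(-181/144) = -32062 + 181/144 = -4616747/144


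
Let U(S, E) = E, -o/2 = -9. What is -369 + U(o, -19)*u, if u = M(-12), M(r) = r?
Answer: -141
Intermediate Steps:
o = 18 (o = -2*(-9) = 18)
u = -12
-369 + U(o, -19)*u = -369 - 19*(-12) = -369 + 228 = -141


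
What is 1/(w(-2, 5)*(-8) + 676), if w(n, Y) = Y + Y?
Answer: 1/596 ≈ 0.0016779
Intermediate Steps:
w(n, Y) = 2*Y
1/(w(-2, 5)*(-8) + 676) = 1/((2*5)*(-8) + 676) = 1/(10*(-8) + 676) = 1/(-80 + 676) = 1/596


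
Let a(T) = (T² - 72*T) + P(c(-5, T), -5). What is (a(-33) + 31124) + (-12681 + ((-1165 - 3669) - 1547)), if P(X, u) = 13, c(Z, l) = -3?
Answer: 15540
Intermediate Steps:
a(T) = 13 + T² - 72*T (a(T) = (T² - 72*T) + 13 = 13 + T² - 72*T)
(a(-33) + 31124) + (-12681 + ((-1165 - 3669) - 1547)) = ((13 + (-33)² - 72*(-33)) + 31124) + (-12681 + ((-1165 - 3669) - 1547)) = ((13 + 1089 + 2376) + 31124) + (-12681 + (-4834 - 1547)) = (3478 + 31124) + (-12681 - 6381) = 34602 - 19062 = 15540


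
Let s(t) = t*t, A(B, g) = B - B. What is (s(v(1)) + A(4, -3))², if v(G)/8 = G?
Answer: 4096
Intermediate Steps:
A(B, g) = 0
v(G) = 8*G
s(t) = t²
(s(v(1)) + A(4, -3))² = ((8*1)² + 0)² = (8² + 0)² = (64 + 0)² = 64² = 4096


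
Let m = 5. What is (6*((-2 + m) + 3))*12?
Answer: 432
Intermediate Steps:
(6*((-2 + m) + 3))*12 = (6*((-2 + 5) + 3))*12 = (6*(3 + 3))*12 = (6*6)*12 = 36*12 = 432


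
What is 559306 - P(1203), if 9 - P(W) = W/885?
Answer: 164993016/295 ≈ 5.5930e+5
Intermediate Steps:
P(W) = 9 - W/885
559306 - P(1203) = 559306 - (9 - 1/885*1203) = 559306 - (9 - 401/295) = 559306 - 1*2254/295 = 559306 - 2254/295 = 164993016/295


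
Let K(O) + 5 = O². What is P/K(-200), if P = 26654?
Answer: 26654/39995 ≈ 0.66643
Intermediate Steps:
K(O) = -5 + O²
P/K(-200) = 26654/(-5 + (-200)²) = 26654/(-5 + 40000) = 26654/39995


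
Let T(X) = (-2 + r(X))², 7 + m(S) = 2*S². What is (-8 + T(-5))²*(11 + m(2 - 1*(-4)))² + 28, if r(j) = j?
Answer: 9709484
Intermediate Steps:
m(S) = -7 + 2*S²
T(X) = (-2 + X)²
(-8 + T(-5))²*(11 + m(2 - 1*(-4)))² + 28 = (-8 + (-2 - 5)²)²*(11 + (-7 + 2*(2 - 1*(-4))²))² + 28 = (-8 + (-7)²)²*(11 + (-7 + 2*(2 + 4)²))² + 28 = (-8 + 49)²*(11 + (-7 + 2*6²))² + 28 = 41²*(11 + (-7 + 2*36))² + 28 = 1681*(11 + (-7 + 72))² + 28 = 1681*(11 + 65)² + 28 = 1681*76² + 28 = 1681*5776 + 28 = 9709456 + 28 = 9709484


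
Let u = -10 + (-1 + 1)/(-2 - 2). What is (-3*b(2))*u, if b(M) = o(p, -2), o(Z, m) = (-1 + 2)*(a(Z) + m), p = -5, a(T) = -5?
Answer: -210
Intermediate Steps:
o(Z, m) = -5 + m (o(Z, m) = (-1 + 2)*(-5 + m) = 1*(-5 + m) = -5 + m)
b(M) = -7 (b(M) = -5 - 2 = -7)
u = -10 (u = -10 + 0/(-4) = -10 + 0*(-¼) = -10 + 0 = -10)
(-3*b(2))*u = -3*(-7)*(-10) = 21*(-10) = -210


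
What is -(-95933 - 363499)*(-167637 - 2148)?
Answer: -78004662120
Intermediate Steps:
-(-95933 - 363499)*(-167637 - 2148) = -(-459432)*(-169785) = -1*78004662120 = -78004662120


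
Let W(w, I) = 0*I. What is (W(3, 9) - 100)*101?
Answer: -10100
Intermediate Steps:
W(w, I) = 0
(W(3, 9) - 100)*101 = (0 - 100)*101 = -100*101 = -10100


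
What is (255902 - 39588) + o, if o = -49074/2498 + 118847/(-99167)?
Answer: 26789980136480/123859583 ≈ 2.1629e+5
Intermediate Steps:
o = -2581700582/123859583 (o = -49074*1/2498 + 118847*(-1/99167) = -24537/1249 - 118847/99167 = -2581700582/123859583 ≈ -20.844)
(255902 - 39588) + o = (255902 - 39588) - 2581700582/123859583 = 216314 - 2581700582/123859583 = 26789980136480/123859583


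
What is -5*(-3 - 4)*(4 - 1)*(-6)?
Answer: -630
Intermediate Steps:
-5*(-3 - 4)*(4 - 1)*(-6) = -(-35)*3*(-6) = -5*(-21)*(-6) = 105*(-6) = -630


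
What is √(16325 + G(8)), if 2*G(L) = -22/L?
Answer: √261178/4 ≈ 127.76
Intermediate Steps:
G(L) = -11/L (G(L) = (-22/L)/2 = -11/L)
√(16325 + G(8)) = √(16325 - 11/8) = √(130589/8) = √261178/4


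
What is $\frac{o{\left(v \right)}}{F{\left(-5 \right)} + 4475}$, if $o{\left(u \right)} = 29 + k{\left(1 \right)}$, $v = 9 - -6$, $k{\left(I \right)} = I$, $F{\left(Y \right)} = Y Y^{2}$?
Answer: $\frac{1}{145} \approx 0.0068966$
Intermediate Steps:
$F{\left(Y \right)} = Y^{3}$
$v = 15$ ($v = 9 + 6 = 15$)
$o{\left(u \right)} = 30$ ($o{\left(u \right)} = 29 + 1 = 30$)
$\frac{o{\left(v \right)}}{F{\left(-5 \right)} + 4475} = \frac{30}{\left(-5\right)^{3} + 4475} = \frac{30}{-125 + 4475} = \frac{30}{4350} = 30 \cdot \frac{1}{4350} = \frac{1}{145}$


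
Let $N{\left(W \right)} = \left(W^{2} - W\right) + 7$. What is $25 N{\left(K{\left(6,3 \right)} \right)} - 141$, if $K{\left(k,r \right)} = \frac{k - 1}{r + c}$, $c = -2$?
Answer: $534$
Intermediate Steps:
$K{\left(k,r \right)} = \frac{-1 + k}{-2 + r}$ ($K{\left(k,r \right)} = \frac{k - 1}{r - 2} = \frac{-1 + k}{-2 + r}$)
$N{\left(W \right)} = 7 + W^{2} - W$
$25 N{\left(K{\left(6,3 \right)} \right)} - 141 = 25 \left(7 + \left(\frac{-1 + 6}{-2 + 3}\right)^{2} - \frac{-1 + 6}{-2 + 3}\right) - 141 = 25 \left(7 + \left(1^{-1} \cdot 5\right)^{2} - 1^{-1} \cdot 5\right) - 141 = 25 \left(7 + \left(1 \cdot 5\right)^{2} - 1 \cdot 5\right) - 141 = 25 \left(7 + 5^{2} - 5\right) - 141 = 25 \left(7 + 25 - 5\right) - 141 = 25 \cdot 27 - 141 = 675 - 141 = 534$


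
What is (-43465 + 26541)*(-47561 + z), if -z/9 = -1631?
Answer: 556494968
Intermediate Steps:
z = 14679 (z = -9*(-1631) = 14679)
(-43465 + 26541)*(-47561 + z) = (-43465 + 26541)*(-47561 + 14679) = -16924*(-32882) = 556494968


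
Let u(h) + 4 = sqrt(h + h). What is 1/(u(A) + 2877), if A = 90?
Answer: 2873/8253949 - 6*sqrt(5)/8253949 ≈ 0.00034645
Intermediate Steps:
u(h) = -4 + sqrt(2)*sqrt(h) (u(h) = -4 + sqrt(h + h) = -4 + sqrt(2*h) = -4 + sqrt(2)*sqrt(h))
1/(u(A) + 2877) = 1/((-4 + sqrt(2)*sqrt(90)) + 2877) = 1/((-4 + sqrt(2)*(3*sqrt(10))) + 2877) = 1/((-4 + 6*sqrt(5)) + 2877) = 1/(2873 + 6*sqrt(5))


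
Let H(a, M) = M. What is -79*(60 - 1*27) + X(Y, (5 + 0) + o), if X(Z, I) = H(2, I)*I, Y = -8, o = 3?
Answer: -2543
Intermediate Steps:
X(Z, I) = I² (X(Z, I) = I*I = I²)
-79*(60 - 1*27) + X(Y, (5 + 0) + o) = -79*(60 - 1*27) + ((5 + 0) + 3)² = -79*(60 - 27) + (5 + 3)² = -79*33 + 8² = -2607 + 64 = -2543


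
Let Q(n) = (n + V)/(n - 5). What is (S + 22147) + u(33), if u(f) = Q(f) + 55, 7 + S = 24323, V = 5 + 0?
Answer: 651271/14 ≈ 46519.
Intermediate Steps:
V = 5
S = 24316 (S = -7 + 24323 = 24316)
Q(n) = (5 + n)/(-5 + n) (Q(n) = (n + 5)/(n - 5) = (5 + n)/(-5 + n))
u(f) = 55 + (5 + f)/(-5 + f) (u(f) = (5 + f)/(-5 + f) + 55 = 55 + (5 + f)/(-5 + f))
(S + 22147) + u(33) = (24316 + 22147) + 2*(-135 + 28*33)/(-5 + 33) = 46463 + 2*(-135 + 924)/28 = 46463 + 2*(1/28)*789 = 46463 + 789/14 = 651271/14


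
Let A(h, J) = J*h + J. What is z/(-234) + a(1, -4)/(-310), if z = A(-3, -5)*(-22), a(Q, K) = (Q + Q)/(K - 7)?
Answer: 187667/199485 ≈ 0.94076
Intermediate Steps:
a(Q, K) = 2*Q/(-7 + K) (a(Q, K) = (2*Q)/(-7 + K) = 2*Q/(-7 + K))
A(h, J) = J + J*h
z = -220 (z = -5*(1 - 3)*(-22) = -5*(-2)*(-22) = 10*(-22) = -220)
z/(-234) + a(1, -4)/(-310) = -220/(-234) + (2*1/(-7 - 4))/(-310) = -220*(-1/234) + (2*1/(-11))*(-1/310) = 110/117 + (2*1*(-1/11))*(-1/310) = 110/117 - 2/11*(-1/310) = 110/117 + 1/1705 = 187667/199485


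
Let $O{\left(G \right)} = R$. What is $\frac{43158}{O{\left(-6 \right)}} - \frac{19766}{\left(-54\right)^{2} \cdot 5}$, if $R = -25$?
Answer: $- \frac{62973779}{36450} \approx -1727.7$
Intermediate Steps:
$O{\left(G \right)} = -25$
$\frac{43158}{O{\left(-6 \right)}} - \frac{19766}{\left(-54\right)^{2} \cdot 5} = \frac{43158}{-25} - \frac{19766}{\left(-54\right)^{2} \cdot 5} = 43158 \left(- \frac{1}{25}\right) - \frac{19766}{2916 \cdot 5} = - \frac{43158}{25} - \frac{19766}{14580} = - \frac{43158}{25} - \frac{9883}{7290} = - \frac{62973779}{36450}$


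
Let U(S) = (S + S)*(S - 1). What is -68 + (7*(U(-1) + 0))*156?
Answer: 4300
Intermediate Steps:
U(S) = 2*S*(-1 + S) (U(S) = (2*S)*(-1 + S) = 2*S*(-1 + S))
-68 + (7*(U(-1) + 0))*156 = -68 + (7*(2*(-1)*(-1 - 1) + 0))*156 = -68 + (7*(2*(-1)*(-2) + 0))*156 = -68 + (7*(4 + 0))*156 = -68 + (7*4)*156 = -68 + 28*156 = -68 + 4368 = 4300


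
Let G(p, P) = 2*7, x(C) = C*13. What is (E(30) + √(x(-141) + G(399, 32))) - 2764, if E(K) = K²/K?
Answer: -2734 + I*√1819 ≈ -2734.0 + 42.65*I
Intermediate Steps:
x(C) = 13*C
E(K) = K
G(p, P) = 14
(E(30) + √(x(-141) + G(399, 32))) - 2764 = (30 + √(13*(-141) + 14)) - 2764 = (30 + √(-1833 + 14)) - 2764 = (30 + √(-1819)) - 2764 = (30 + I*√1819) - 2764 = -2734 + I*√1819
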